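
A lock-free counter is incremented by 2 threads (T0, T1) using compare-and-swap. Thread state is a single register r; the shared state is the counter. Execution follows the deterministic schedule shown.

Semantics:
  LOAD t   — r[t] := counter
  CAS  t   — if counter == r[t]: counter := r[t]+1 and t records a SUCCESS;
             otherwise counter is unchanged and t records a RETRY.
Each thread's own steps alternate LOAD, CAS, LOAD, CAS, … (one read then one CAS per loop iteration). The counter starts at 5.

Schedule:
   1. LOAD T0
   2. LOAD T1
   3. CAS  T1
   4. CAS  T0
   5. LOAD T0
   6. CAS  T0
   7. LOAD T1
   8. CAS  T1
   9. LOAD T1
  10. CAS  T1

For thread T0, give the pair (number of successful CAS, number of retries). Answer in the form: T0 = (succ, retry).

1. LOAD T0 → mem=5 r[T0]=5 [LOAD]
2. LOAD T1 → mem=5 r[T1]=5 [LOAD]
3. CAS T1 → mem=6 r[T1]=5 [OK]
4. CAS T0 → mem=6 r[T0]=5 [RETRY]
5. LOAD T0 → mem=6 r[T0]=6 [LOAD]
6. CAS T0 → mem=7 r[T0]=6 [OK]
7. LOAD T1 → mem=7 r[T1]=7 [LOAD]
8. CAS T1 → mem=8 r[T1]=7 [OK]
9. LOAD T1 → mem=8 r[T1]=8 [LOAD]
10. CAS T1 → mem=9 r[T1]=8 [OK]

T0 = (1, 1)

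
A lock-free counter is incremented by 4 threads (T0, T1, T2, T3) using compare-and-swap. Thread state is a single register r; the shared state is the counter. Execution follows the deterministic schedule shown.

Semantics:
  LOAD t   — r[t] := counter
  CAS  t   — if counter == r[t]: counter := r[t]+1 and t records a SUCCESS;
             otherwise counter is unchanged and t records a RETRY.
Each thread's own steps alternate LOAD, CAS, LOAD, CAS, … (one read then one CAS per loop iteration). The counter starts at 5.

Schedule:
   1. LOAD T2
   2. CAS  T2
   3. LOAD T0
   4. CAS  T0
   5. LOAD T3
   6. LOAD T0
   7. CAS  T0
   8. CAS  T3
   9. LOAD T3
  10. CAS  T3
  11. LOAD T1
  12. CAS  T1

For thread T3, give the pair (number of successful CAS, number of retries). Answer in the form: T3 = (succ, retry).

   1) LOAD T2:  M=5  r_T2=5
   2) CAS  T2:  M=6  r_T2=5 ✓
   3) LOAD T0:  M=6  r_T0=6
   4) CAS  T0:  M=7  r_T0=6 ✓
   5) LOAD T3:  M=7  r_T3=7
   6) LOAD T0:  M=7  r_T0=7
   7) CAS  T0:  M=8  r_T0=7 ✓
   8) CAS  T3:  M=8  r_T3=7 ✗
   9) LOAD T3:  M=8  r_T3=8
  10) CAS  T3:  M=9  r_T3=8 ✓
  11) LOAD T1:  M=9  r_T1=9
  12) CAS  T1:  M=10  r_T1=9 ✓

T3 = (1, 1)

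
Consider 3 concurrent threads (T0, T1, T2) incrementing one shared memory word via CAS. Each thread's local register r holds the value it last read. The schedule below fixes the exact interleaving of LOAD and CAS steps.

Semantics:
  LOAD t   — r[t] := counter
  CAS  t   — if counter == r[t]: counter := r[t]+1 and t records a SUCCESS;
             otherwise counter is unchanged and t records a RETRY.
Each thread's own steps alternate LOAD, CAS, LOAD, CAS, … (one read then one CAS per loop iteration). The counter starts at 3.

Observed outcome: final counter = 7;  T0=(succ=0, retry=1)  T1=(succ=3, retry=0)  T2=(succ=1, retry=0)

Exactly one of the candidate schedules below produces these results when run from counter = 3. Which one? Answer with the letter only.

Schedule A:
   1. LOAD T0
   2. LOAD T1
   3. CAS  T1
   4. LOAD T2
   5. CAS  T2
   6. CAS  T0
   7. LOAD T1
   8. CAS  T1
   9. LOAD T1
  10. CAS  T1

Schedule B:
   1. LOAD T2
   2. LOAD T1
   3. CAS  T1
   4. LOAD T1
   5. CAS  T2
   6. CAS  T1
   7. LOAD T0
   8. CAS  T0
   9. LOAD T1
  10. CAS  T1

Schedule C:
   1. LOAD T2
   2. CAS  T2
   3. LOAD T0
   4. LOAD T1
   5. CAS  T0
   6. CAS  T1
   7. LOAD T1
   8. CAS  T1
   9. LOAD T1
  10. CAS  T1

A

Simulating candidate A:
[1] T0.load  rd  (counter 3, T0.r 3)
[2] T1.load  rd  (counter 3, T1.r 3)
[3] T1.cas  hit  (counter 4, T1.r 3)
[4] T2.load  rd  (counter 4, T2.r 4)
[5] T2.cas  hit  (counter 5, T2.r 4)
[6] T0.cas  miss  (counter 5, T0.r 3)
[7] T1.load  rd  (counter 5, T1.r 5)
[8] T1.cas  hit  (counter 6, T1.r 5)
[9] T1.load  rd  (counter 6, T1.r 6)
[10] T1.cas  hit  (counter 7, T1.r 6)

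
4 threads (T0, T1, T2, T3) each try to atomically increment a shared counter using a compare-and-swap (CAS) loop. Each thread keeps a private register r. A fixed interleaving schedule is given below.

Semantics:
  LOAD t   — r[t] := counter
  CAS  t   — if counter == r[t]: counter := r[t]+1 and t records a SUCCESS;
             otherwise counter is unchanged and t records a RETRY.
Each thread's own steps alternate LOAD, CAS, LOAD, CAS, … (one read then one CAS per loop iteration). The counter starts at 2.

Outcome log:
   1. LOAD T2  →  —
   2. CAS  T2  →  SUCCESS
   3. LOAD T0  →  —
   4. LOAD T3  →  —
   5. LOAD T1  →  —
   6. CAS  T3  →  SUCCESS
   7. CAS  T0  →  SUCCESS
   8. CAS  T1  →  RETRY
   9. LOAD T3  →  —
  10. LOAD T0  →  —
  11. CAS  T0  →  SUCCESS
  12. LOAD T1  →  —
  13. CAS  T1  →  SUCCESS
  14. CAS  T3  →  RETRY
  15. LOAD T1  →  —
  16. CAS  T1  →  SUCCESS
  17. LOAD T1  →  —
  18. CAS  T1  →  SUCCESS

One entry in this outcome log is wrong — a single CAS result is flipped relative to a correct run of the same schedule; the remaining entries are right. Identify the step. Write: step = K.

step = 7

Re-executing:
T2 LOAD — after: cnt=2, r=2 — load
T2 CAS — after: cnt=3, r=2 — ok
T0 LOAD — after: cnt=3, r=3 — load
T3 LOAD — after: cnt=3, r=3 — load
T1 LOAD — after: cnt=3, r=3 — load
T3 CAS — after: cnt=4, r=3 — ok
T0 CAS — after: cnt=4, r=3 — retry
T1 CAS — after: cnt=4, r=3 — retry
T3 LOAD — after: cnt=4, r=4 — load
T0 LOAD — after: cnt=4, r=4 — load
T0 CAS — after: cnt=5, r=4 — ok
T1 LOAD — after: cnt=5, r=5 — load
T1 CAS — after: cnt=6, r=5 — ok
T3 CAS — after: cnt=6, r=4 — retry
T1 LOAD — after: cnt=6, r=6 — load
T1 CAS — after: cnt=7, r=6 — ok
T1 LOAD — after: cnt=7, r=7 — load
T1 CAS — after: cnt=8, r=7 — ok
Flip is step 7.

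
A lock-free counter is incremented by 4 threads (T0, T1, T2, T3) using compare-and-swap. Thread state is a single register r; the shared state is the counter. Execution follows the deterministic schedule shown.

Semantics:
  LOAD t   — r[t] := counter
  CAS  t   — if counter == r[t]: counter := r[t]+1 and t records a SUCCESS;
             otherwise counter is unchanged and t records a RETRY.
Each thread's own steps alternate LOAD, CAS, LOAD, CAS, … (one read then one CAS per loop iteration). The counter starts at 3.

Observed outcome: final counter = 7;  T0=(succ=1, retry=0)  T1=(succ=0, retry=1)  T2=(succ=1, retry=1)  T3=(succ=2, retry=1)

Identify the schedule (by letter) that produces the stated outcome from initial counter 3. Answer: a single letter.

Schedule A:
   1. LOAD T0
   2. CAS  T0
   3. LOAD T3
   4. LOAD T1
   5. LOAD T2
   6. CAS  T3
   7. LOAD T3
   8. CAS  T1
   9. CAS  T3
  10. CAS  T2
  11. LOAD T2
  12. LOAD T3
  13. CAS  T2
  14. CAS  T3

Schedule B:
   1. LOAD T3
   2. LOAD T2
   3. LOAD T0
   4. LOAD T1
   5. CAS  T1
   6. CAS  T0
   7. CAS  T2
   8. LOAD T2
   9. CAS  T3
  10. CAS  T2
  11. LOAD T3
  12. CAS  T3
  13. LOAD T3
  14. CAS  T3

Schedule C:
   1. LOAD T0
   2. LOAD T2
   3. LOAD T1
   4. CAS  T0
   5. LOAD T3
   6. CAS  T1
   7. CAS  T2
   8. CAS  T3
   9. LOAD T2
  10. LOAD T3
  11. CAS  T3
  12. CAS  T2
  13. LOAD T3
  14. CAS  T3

A

Run A:
T0 LOAD — after: cnt=3, r=3 — load
T0 CAS — after: cnt=4, r=3 — ok
T3 LOAD — after: cnt=4, r=4 — load
T1 LOAD — after: cnt=4, r=4 — load
T2 LOAD — after: cnt=4, r=4 — load
T3 CAS — after: cnt=5, r=4 — ok
T3 LOAD — after: cnt=5, r=5 — load
T1 CAS — after: cnt=5, r=4 — retry
T3 CAS — after: cnt=6, r=5 — ok
T2 CAS — after: cnt=6, r=4 — retry
T2 LOAD — after: cnt=6, r=6 — load
T3 LOAD — after: cnt=6, r=6 — load
T2 CAS — after: cnt=7, r=6 — ok
T3 CAS — after: cnt=7, r=6 — retry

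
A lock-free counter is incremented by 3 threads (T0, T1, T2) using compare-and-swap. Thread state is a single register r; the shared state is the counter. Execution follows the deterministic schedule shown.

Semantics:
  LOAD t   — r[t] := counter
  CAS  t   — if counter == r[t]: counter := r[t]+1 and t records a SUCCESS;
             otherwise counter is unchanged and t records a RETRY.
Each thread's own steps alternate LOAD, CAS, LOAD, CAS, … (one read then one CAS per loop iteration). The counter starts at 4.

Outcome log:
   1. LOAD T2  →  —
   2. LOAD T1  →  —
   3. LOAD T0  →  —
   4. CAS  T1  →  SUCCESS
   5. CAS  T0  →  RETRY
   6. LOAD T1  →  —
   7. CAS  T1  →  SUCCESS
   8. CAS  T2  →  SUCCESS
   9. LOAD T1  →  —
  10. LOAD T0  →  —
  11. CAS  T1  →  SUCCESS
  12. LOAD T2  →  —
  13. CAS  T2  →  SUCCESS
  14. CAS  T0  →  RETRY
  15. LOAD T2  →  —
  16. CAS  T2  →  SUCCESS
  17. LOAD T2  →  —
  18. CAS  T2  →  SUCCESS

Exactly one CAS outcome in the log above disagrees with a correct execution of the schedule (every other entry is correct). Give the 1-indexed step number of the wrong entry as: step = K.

Correct run:
1. LOAD T2 → mem=4 r[T2]=4 [LOAD]
2. LOAD T1 → mem=4 r[T1]=4 [LOAD]
3. LOAD T0 → mem=4 r[T0]=4 [LOAD]
4. CAS T1 → mem=5 r[T1]=4 [OK]
5. CAS T0 → mem=5 r[T0]=4 [RETRY]
6. LOAD T1 → mem=5 r[T1]=5 [LOAD]
7. CAS T1 → mem=6 r[T1]=5 [OK]
8. CAS T2 → mem=6 r[T2]=4 [RETRY]
9. LOAD T1 → mem=6 r[T1]=6 [LOAD]
10. LOAD T0 → mem=6 r[T0]=6 [LOAD]
11. CAS T1 → mem=7 r[T1]=6 [OK]
12. LOAD T2 → mem=7 r[T2]=7 [LOAD]
13. CAS T2 → mem=8 r[T2]=7 [OK]
14. CAS T0 → mem=8 r[T0]=6 [RETRY]
15. LOAD T2 → mem=8 r[T2]=8 [LOAD]
16. CAS T2 → mem=9 r[T2]=8 [OK]
17. LOAD T2 → mem=9 r[T2]=9 [LOAD]
18. CAS T2 → mem=10 r[T2]=9 [OK]
Mismatch at 8.

step = 8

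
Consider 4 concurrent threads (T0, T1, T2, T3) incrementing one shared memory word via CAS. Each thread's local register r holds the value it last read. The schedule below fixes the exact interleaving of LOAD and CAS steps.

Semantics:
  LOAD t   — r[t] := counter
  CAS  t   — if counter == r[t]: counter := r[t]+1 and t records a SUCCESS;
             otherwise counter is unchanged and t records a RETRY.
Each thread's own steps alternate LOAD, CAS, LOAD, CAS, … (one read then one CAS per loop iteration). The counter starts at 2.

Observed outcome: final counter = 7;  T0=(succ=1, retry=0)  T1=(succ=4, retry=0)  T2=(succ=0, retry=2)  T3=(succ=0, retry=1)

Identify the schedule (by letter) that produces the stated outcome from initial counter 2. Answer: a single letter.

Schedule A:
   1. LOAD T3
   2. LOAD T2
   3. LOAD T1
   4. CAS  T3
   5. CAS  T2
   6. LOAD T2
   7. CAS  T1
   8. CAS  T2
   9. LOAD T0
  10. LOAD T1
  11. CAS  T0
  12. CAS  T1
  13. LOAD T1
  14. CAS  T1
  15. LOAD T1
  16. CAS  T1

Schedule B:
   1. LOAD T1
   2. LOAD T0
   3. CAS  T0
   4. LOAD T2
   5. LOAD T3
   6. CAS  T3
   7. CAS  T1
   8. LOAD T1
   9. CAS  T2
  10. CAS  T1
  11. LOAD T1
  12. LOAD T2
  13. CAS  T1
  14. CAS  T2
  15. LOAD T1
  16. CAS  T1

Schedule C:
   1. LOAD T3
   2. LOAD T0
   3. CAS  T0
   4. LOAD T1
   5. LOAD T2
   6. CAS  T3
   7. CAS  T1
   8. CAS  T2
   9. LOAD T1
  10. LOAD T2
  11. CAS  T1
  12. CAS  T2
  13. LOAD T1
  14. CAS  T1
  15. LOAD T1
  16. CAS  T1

C

Run C:
[1] T3.load  rd  (counter 2, T3.r 2)
[2] T0.load  rd  (counter 2, T0.r 2)
[3] T0.cas  hit  (counter 3, T0.r 2)
[4] T1.load  rd  (counter 3, T1.r 3)
[5] T2.load  rd  (counter 3, T2.r 3)
[6] T3.cas  miss  (counter 3, T3.r 2)
[7] T1.cas  hit  (counter 4, T1.r 3)
[8] T2.cas  miss  (counter 4, T2.r 3)
[9] T1.load  rd  (counter 4, T1.r 4)
[10] T2.load  rd  (counter 4, T2.r 4)
[11] T1.cas  hit  (counter 5, T1.r 4)
[12] T2.cas  miss  (counter 5, T2.r 4)
[13] T1.load  rd  (counter 5, T1.r 5)
[14] T1.cas  hit  (counter 6, T1.r 5)
[15] T1.load  rd  (counter 6, T1.r 6)
[16] T1.cas  hit  (counter 7, T1.r 6)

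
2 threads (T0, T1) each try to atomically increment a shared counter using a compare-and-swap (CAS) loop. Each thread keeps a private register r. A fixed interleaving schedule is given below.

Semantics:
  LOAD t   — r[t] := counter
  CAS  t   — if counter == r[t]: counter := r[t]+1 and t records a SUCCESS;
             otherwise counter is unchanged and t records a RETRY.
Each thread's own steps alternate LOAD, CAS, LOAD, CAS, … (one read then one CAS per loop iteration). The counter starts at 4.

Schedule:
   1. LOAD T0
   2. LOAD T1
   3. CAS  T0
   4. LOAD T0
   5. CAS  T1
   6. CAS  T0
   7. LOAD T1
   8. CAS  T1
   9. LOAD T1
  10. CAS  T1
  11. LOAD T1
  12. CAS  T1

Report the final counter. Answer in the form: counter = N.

counter = 9

[1] T0.load  rd  (counter 4, T0.r 4)
[2] T1.load  rd  (counter 4, T1.r 4)
[3] T0.cas  hit  (counter 5, T0.r 4)
[4] T0.load  rd  (counter 5, T0.r 5)
[5] T1.cas  miss  (counter 5, T1.r 4)
[6] T0.cas  hit  (counter 6, T0.r 5)
[7] T1.load  rd  (counter 6, T1.r 6)
[8] T1.cas  hit  (counter 7, T1.r 6)
[9] T1.load  rd  (counter 7, T1.r 7)
[10] T1.cas  hit  (counter 8, T1.r 7)
[11] T1.load  rd  (counter 8, T1.r 8)
[12] T1.cas  hit  (counter 9, T1.r 8)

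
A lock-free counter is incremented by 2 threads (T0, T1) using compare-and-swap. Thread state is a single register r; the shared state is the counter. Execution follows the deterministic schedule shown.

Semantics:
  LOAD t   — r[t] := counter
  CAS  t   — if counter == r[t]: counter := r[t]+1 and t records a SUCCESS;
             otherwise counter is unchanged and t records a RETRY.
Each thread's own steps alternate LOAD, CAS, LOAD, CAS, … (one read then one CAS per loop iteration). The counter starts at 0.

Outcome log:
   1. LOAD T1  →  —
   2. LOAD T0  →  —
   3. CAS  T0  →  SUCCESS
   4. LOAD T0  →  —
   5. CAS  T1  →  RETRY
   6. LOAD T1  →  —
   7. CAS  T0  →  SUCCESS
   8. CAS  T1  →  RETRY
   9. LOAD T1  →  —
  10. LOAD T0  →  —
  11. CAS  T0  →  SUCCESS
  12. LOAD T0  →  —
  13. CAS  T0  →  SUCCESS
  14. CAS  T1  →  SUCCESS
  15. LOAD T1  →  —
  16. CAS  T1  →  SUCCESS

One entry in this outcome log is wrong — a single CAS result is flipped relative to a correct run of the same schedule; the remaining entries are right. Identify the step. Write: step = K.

Correct run:
[1] T1.load  rd  (counter 0, T1.r 0)
[2] T0.load  rd  (counter 0, T0.r 0)
[3] T0.cas  hit  (counter 1, T0.r 0)
[4] T0.load  rd  (counter 1, T0.r 1)
[5] T1.cas  miss  (counter 1, T1.r 0)
[6] T1.load  rd  (counter 1, T1.r 1)
[7] T0.cas  hit  (counter 2, T0.r 1)
[8] T1.cas  miss  (counter 2, T1.r 1)
[9] T1.load  rd  (counter 2, T1.r 2)
[10] T0.load  rd  (counter 2, T0.r 2)
[11] T0.cas  hit  (counter 3, T0.r 2)
[12] T0.load  rd  (counter 3, T0.r 3)
[13] T0.cas  hit  (counter 4, T0.r 3)
[14] T1.cas  miss  (counter 4, T1.r 2)
[15] T1.load  rd  (counter 4, T1.r 4)
[16] T1.cas  hit  (counter 5, T1.r 4)
Flip is step 14.

step = 14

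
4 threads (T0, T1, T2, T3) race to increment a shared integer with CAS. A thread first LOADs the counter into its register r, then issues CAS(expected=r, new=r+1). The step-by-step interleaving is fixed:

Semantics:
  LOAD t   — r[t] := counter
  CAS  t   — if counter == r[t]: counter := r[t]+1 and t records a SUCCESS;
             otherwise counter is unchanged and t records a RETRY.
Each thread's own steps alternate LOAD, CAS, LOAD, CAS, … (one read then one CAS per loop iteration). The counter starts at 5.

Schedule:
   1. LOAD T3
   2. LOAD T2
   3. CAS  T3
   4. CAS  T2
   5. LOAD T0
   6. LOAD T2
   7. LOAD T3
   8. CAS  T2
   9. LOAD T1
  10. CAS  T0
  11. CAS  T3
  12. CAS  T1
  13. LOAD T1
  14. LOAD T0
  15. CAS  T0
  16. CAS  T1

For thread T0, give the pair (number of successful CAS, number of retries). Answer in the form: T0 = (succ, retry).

   1) LOAD T3:  M=5  r_T3=5
   2) LOAD T2:  M=5  r_T2=5
   3) CAS  T3:  M=6  r_T3=5 ✓
   4) CAS  T2:  M=6  r_T2=5 ✗
   5) LOAD T0:  M=6  r_T0=6
   6) LOAD T2:  M=6  r_T2=6
   7) LOAD T3:  M=6  r_T3=6
   8) CAS  T2:  M=7  r_T2=6 ✓
   9) LOAD T1:  M=7  r_T1=7
  10) CAS  T0:  M=7  r_T0=6 ✗
  11) CAS  T3:  M=7  r_T3=6 ✗
  12) CAS  T1:  M=8  r_T1=7 ✓
  13) LOAD T1:  M=8  r_T1=8
  14) LOAD T0:  M=8  r_T0=8
  15) CAS  T0:  M=9  r_T0=8 ✓
  16) CAS  T1:  M=9  r_T1=8 ✗

T0 = (1, 1)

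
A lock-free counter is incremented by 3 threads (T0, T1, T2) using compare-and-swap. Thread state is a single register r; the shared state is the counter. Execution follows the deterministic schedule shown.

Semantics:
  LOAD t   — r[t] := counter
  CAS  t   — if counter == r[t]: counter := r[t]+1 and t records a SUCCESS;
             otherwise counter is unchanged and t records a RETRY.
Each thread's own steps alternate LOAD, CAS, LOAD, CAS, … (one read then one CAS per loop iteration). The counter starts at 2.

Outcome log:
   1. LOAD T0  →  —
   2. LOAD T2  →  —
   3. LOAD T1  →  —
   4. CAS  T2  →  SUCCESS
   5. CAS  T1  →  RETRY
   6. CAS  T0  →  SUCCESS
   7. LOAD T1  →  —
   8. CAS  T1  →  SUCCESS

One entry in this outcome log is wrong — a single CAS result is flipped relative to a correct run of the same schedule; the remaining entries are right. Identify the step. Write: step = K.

Re-executing:
step 1: T0 LOAD ⇒ load; ctr=2 reg=2
step 2: T2 LOAD ⇒ load; ctr=2 reg=2
step 3: T1 LOAD ⇒ load; ctr=2 reg=2
step 4: T2 CAS ⇒ ok; ctr=3 reg=2
step 5: T1 CAS ⇒ retry; ctr=3 reg=2
step 6: T0 CAS ⇒ retry; ctr=3 reg=2
step 7: T1 LOAD ⇒ load; ctr=3 reg=3
step 8: T1 CAS ⇒ ok; ctr=4 reg=3
Log disagrees first at step 6.

step = 6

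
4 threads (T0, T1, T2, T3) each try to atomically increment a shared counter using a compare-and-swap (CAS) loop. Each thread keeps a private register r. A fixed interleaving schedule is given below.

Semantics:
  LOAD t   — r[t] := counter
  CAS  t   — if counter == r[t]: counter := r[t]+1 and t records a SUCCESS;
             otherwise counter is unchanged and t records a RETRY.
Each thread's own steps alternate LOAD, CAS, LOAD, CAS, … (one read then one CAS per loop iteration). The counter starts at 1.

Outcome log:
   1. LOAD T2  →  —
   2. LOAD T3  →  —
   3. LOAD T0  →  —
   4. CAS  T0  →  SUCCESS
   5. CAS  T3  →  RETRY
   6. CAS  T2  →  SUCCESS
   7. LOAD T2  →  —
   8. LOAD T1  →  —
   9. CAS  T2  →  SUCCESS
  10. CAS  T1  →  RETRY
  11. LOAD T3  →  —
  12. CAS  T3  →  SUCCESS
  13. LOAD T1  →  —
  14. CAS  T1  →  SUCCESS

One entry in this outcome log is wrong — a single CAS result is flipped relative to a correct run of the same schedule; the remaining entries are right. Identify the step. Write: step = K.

Re-executing:
#1 T2 reads 1
#2 T3 reads 1
#3 T0 reads 1
#4 T0 CAS(1→2) writes; counter now 2
#5 T3 CAS(1→2) fails; counter now 2
#6 T2 CAS(1→2) fails; counter now 2
#7 T2 reads 2
#8 T1 reads 2
#9 T2 CAS(2→3) writes; counter now 3
#10 T1 CAS(2→3) fails; counter now 3
#11 T3 reads 3
#12 T3 CAS(3→4) writes; counter now 4
#13 T1 reads 4
#14 T1 CAS(4→5) writes; counter now 5
Log disagrees first at step 6.

step = 6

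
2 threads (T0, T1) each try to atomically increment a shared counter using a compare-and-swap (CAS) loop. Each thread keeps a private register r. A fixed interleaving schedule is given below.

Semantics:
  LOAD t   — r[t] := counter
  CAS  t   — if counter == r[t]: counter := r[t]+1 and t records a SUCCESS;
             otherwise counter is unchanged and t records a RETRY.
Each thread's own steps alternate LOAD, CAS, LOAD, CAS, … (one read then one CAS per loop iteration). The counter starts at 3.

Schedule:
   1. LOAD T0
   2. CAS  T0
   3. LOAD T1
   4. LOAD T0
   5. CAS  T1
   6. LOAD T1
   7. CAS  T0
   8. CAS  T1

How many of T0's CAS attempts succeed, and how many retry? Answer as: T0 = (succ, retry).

step 1: T0 LOAD ⇒ load; ctr=3 reg=3
step 2: T0 CAS ⇒ ok; ctr=4 reg=3
step 3: T1 LOAD ⇒ load; ctr=4 reg=4
step 4: T0 LOAD ⇒ load; ctr=4 reg=4
step 5: T1 CAS ⇒ ok; ctr=5 reg=4
step 6: T1 LOAD ⇒ load; ctr=5 reg=5
step 7: T0 CAS ⇒ retry; ctr=5 reg=4
step 8: T1 CAS ⇒ ok; ctr=6 reg=5

T0 = (1, 1)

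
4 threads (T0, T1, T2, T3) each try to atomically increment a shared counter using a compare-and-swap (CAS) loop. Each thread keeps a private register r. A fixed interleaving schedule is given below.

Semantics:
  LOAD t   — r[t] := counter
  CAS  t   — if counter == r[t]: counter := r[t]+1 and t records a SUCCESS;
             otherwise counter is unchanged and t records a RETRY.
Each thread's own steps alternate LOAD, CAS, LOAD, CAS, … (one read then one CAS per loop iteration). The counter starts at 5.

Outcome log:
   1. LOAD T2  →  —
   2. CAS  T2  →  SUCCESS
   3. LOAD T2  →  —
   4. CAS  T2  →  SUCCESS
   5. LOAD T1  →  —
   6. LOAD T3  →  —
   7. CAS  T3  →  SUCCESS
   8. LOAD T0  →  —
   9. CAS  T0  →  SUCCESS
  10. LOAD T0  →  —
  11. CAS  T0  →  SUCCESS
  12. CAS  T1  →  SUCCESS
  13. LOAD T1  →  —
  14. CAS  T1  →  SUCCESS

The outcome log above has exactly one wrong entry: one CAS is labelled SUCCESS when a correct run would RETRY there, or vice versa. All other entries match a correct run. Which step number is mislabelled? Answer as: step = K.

step = 12

Re-executing:
[1] T2.load  rd  (counter 5, T2.r 5)
[2] T2.cas  hit  (counter 6, T2.r 5)
[3] T2.load  rd  (counter 6, T2.r 6)
[4] T2.cas  hit  (counter 7, T2.r 6)
[5] T1.load  rd  (counter 7, T1.r 7)
[6] T3.load  rd  (counter 7, T3.r 7)
[7] T3.cas  hit  (counter 8, T3.r 7)
[8] T0.load  rd  (counter 8, T0.r 8)
[9] T0.cas  hit  (counter 9, T0.r 8)
[10] T0.load  rd  (counter 9, T0.r 9)
[11] T0.cas  hit  (counter 10, T0.r 9)
[12] T1.cas  miss  (counter 10, T1.r 7)
[13] T1.load  rd  (counter 10, T1.r 10)
[14] T1.cas  hit  (counter 11, T1.r 10)
Mismatch at 12.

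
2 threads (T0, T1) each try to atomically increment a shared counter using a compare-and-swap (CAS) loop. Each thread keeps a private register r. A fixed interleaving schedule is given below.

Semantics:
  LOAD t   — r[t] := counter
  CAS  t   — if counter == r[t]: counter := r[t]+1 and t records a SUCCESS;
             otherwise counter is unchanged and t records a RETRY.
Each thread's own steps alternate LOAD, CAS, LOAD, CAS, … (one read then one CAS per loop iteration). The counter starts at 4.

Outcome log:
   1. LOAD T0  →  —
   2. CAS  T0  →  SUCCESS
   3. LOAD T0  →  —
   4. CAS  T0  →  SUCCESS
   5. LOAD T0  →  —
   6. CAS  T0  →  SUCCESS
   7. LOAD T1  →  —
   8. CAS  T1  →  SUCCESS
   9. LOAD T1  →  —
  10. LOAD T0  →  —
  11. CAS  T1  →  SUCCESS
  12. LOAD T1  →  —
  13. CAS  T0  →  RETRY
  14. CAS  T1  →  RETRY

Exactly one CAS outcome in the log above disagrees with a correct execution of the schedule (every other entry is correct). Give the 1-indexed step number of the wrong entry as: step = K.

Re-executing:
step 1: T0 LOAD ⇒ load; ctr=4 reg=4
step 2: T0 CAS ⇒ ok; ctr=5 reg=4
step 3: T0 LOAD ⇒ load; ctr=5 reg=5
step 4: T0 CAS ⇒ ok; ctr=6 reg=5
step 5: T0 LOAD ⇒ load; ctr=6 reg=6
step 6: T0 CAS ⇒ ok; ctr=7 reg=6
step 7: T1 LOAD ⇒ load; ctr=7 reg=7
step 8: T1 CAS ⇒ ok; ctr=8 reg=7
step 9: T1 LOAD ⇒ load; ctr=8 reg=8
step 10: T0 LOAD ⇒ load; ctr=8 reg=8
step 11: T1 CAS ⇒ ok; ctr=9 reg=8
step 12: T1 LOAD ⇒ load; ctr=9 reg=9
step 13: T0 CAS ⇒ retry; ctr=9 reg=8
step 14: T1 CAS ⇒ ok; ctr=10 reg=9
Log disagrees first at step 14.

step = 14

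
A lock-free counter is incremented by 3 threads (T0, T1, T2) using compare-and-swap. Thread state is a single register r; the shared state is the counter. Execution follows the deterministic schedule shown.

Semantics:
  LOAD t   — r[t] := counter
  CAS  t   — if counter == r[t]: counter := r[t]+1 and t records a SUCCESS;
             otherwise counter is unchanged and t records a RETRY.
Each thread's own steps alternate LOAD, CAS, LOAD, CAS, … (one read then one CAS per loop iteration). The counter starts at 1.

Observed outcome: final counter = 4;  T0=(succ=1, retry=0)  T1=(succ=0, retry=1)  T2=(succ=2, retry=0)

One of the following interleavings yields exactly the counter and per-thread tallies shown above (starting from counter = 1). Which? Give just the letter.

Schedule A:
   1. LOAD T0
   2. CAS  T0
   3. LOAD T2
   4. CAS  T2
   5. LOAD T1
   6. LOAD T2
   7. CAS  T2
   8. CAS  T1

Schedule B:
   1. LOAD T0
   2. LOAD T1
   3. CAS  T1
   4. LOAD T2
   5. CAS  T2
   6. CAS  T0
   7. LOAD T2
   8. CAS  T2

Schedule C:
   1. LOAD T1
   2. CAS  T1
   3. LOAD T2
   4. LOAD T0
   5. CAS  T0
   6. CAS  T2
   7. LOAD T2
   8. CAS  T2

A

Run A:
[1] T0.load  rd  (counter 1, T0.r 1)
[2] T0.cas  hit  (counter 2, T0.r 1)
[3] T2.load  rd  (counter 2, T2.r 2)
[4] T2.cas  hit  (counter 3, T2.r 2)
[5] T1.load  rd  (counter 3, T1.r 3)
[6] T2.load  rd  (counter 3, T2.r 3)
[7] T2.cas  hit  (counter 4, T2.r 3)
[8] T1.cas  miss  (counter 4, T1.r 3)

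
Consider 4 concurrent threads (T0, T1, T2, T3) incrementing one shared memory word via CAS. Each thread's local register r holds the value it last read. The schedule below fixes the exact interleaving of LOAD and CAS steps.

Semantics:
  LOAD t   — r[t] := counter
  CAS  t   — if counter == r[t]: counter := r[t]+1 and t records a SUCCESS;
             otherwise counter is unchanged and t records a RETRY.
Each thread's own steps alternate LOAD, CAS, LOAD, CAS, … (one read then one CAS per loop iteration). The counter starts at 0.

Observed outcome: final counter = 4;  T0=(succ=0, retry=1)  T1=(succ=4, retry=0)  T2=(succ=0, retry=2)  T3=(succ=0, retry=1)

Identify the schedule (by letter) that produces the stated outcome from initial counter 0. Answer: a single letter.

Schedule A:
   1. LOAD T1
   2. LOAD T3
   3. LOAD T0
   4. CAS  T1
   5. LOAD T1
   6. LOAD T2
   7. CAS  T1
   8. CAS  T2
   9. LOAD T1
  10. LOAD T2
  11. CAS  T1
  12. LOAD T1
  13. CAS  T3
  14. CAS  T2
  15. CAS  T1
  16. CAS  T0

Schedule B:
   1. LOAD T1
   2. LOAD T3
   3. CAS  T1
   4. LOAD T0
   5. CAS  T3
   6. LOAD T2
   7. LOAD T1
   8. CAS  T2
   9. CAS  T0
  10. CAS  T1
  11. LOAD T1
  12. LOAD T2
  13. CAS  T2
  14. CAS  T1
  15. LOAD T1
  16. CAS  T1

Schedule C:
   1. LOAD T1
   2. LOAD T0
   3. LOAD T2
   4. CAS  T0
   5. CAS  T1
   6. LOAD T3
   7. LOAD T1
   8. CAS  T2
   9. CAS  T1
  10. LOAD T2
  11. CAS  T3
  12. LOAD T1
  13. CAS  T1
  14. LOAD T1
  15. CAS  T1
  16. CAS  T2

Tracing schedule A:
#1 T1 reads 0
#2 T3 reads 0
#3 T0 reads 0
#4 T1 CAS(0→1) writes; counter now 1
#5 T1 reads 1
#6 T2 reads 1
#7 T1 CAS(1→2) writes; counter now 2
#8 T2 CAS(1→2) fails; counter now 2
#9 T1 reads 2
#10 T2 reads 2
#11 T1 CAS(2→3) writes; counter now 3
#12 T1 reads 3
#13 T3 CAS(0→1) fails; counter now 3
#14 T2 CAS(2→3) fails; counter now 3
#15 T1 CAS(3→4) writes; counter now 4
#16 T0 CAS(0→1) fails; counter now 4

A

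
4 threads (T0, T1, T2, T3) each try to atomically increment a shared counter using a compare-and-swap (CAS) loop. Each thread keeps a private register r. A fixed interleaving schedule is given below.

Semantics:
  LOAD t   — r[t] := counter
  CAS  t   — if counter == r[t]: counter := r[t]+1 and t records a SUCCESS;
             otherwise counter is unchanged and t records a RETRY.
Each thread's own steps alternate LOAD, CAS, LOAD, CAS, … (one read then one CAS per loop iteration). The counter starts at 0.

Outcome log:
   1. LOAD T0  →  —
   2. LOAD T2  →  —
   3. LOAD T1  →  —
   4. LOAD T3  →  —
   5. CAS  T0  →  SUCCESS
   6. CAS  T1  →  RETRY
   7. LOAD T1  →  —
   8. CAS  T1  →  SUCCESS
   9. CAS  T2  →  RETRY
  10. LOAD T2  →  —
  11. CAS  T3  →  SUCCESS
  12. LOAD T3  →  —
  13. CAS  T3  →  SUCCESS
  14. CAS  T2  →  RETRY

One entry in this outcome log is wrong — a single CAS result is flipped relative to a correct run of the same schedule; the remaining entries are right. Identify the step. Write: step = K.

step = 11

Re-executing:
   1) LOAD T0:  M=0  r_T0=0
   2) LOAD T2:  M=0  r_T2=0
   3) LOAD T1:  M=0  r_T1=0
   4) LOAD T3:  M=0  r_T3=0
   5) CAS  T0:  M=1  r_T0=0 ✓
   6) CAS  T1:  M=1  r_T1=0 ✗
   7) LOAD T1:  M=1  r_T1=1
   8) CAS  T1:  M=2  r_T1=1 ✓
   9) CAS  T2:  M=2  r_T2=0 ✗
  10) LOAD T2:  M=2  r_T2=2
  11) CAS  T3:  M=2  r_T3=0 ✗
  12) LOAD T3:  M=2  r_T3=2
  13) CAS  T3:  M=3  r_T3=2 ✓
  14) CAS  T2:  M=3  r_T2=2 ✗
Mismatch at 11.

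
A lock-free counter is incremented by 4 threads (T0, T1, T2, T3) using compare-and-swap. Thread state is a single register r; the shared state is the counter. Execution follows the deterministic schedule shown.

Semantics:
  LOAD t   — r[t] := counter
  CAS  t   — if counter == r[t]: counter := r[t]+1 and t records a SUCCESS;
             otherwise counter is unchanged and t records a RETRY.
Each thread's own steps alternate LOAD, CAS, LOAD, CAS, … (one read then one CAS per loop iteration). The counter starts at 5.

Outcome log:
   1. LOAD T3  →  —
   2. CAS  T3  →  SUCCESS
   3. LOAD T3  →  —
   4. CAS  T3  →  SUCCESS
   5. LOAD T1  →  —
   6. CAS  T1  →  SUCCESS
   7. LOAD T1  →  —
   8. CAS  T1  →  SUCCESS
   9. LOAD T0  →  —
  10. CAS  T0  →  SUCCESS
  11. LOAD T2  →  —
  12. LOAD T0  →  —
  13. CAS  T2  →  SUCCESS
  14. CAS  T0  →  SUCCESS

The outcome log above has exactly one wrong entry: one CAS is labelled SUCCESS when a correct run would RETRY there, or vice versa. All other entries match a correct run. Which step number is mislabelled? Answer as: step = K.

Re-executing:
#1 T3 reads 5
#2 T3 CAS(5→6) writes; counter now 6
#3 T3 reads 6
#4 T3 CAS(6→7) writes; counter now 7
#5 T1 reads 7
#6 T1 CAS(7→8) writes; counter now 8
#7 T1 reads 8
#8 T1 CAS(8→9) writes; counter now 9
#9 T0 reads 9
#10 T0 CAS(9→10) writes; counter now 10
#11 T2 reads 10
#12 T0 reads 10
#13 T2 CAS(10→11) writes; counter now 11
#14 T0 CAS(10→11) fails; counter now 11
Log disagrees first at step 14.

step = 14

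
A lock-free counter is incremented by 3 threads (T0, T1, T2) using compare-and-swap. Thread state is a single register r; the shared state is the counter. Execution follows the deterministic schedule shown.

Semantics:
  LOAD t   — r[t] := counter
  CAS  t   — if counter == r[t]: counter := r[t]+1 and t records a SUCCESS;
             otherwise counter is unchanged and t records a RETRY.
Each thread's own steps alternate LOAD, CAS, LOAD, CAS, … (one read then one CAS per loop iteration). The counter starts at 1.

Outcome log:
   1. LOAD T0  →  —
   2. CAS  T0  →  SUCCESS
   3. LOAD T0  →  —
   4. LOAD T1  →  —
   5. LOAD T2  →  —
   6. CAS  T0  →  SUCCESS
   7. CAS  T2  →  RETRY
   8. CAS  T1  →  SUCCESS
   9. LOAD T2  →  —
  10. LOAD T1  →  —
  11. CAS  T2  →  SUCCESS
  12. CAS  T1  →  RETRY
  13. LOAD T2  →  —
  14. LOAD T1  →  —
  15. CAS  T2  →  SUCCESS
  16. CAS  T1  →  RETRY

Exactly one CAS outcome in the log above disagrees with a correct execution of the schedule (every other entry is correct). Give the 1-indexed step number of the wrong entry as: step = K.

step = 8

Re-executing:
T0 LOAD — after: cnt=1, r=1 — load
T0 CAS — after: cnt=2, r=1 — ok
T0 LOAD — after: cnt=2, r=2 — load
T1 LOAD — after: cnt=2, r=2 — load
T2 LOAD — after: cnt=2, r=2 — load
T0 CAS — after: cnt=3, r=2 — ok
T2 CAS — after: cnt=3, r=2 — retry
T1 CAS — after: cnt=3, r=2 — retry
T2 LOAD — after: cnt=3, r=3 — load
T1 LOAD — after: cnt=3, r=3 — load
T2 CAS — after: cnt=4, r=3 — ok
T1 CAS — after: cnt=4, r=3 — retry
T2 LOAD — after: cnt=4, r=4 — load
T1 LOAD — after: cnt=4, r=4 — load
T2 CAS — after: cnt=5, r=4 — ok
T1 CAS — after: cnt=5, r=4 — retry
Mismatch at 8.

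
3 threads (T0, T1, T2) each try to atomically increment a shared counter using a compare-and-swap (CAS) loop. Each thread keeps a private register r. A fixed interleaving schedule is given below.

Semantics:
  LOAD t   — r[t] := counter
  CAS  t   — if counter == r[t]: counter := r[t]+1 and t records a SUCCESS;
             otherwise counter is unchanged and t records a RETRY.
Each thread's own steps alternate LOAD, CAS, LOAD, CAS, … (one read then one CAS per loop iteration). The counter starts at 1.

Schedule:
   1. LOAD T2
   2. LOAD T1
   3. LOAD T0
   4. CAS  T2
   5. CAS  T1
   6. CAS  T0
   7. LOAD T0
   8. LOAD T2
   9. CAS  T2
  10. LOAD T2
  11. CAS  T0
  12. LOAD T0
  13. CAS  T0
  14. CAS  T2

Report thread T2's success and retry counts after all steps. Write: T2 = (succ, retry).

T2 = (2, 1)

T2 LOAD — after: cnt=1, r=1 — load
T1 LOAD — after: cnt=1, r=1 — load
T0 LOAD — after: cnt=1, r=1 — load
T2 CAS — after: cnt=2, r=1 — ok
T1 CAS — after: cnt=2, r=1 — retry
T0 CAS — after: cnt=2, r=1 — retry
T0 LOAD — after: cnt=2, r=2 — load
T2 LOAD — after: cnt=2, r=2 — load
T2 CAS — after: cnt=3, r=2 — ok
T2 LOAD — after: cnt=3, r=3 — load
T0 CAS — after: cnt=3, r=2 — retry
T0 LOAD — after: cnt=3, r=3 — load
T0 CAS — after: cnt=4, r=3 — ok
T2 CAS — after: cnt=4, r=3 — retry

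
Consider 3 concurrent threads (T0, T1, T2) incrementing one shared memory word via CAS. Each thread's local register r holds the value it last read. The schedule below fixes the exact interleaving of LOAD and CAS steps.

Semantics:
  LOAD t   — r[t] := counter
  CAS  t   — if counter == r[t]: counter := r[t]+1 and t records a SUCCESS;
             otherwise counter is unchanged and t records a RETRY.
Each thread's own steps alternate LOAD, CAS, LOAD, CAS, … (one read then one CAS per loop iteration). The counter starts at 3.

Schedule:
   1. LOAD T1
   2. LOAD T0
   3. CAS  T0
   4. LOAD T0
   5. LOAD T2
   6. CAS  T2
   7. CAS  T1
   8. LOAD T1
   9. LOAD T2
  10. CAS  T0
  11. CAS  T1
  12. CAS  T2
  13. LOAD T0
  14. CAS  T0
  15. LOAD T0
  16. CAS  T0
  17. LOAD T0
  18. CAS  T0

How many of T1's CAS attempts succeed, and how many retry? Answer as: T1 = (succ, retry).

step 1: T1 LOAD ⇒ load; ctr=3 reg=3
step 2: T0 LOAD ⇒ load; ctr=3 reg=3
step 3: T0 CAS ⇒ ok; ctr=4 reg=3
step 4: T0 LOAD ⇒ load; ctr=4 reg=4
step 5: T2 LOAD ⇒ load; ctr=4 reg=4
step 6: T2 CAS ⇒ ok; ctr=5 reg=4
step 7: T1 CAS ⇒ retry; ctr=5 reg=3
step 8: T1 LOAD ⇒ load; ctr=5 reg=5
step 9: T2 LOAD ⇒ load; ctr=5 reg=5
step 10: T0 CAS ⇒ retry; ctr=5 reg=4
step 11: T1 CAS ⇒ ok; ctr=6 reg=5
step 12: T2 CAS ⇒ retry; ctr=6 reg=5
step 13: T0 LOAD ⇒ load; ctr=6 reg=6
step 14: T0 CAS ⇒ ok; ctr=7 reg=6
step 15: T0 LOAD ⇒ load; ctr=7 reg=7
step 16: T0 CAS ⇒ ok; ctr=8 reg=7
step 17: T0 LOAD ⇒ load; ctr=8 reg=8
step 18: T0 CAS ⇒ ok; ctr=9 reg=8

T1 = (1, 1)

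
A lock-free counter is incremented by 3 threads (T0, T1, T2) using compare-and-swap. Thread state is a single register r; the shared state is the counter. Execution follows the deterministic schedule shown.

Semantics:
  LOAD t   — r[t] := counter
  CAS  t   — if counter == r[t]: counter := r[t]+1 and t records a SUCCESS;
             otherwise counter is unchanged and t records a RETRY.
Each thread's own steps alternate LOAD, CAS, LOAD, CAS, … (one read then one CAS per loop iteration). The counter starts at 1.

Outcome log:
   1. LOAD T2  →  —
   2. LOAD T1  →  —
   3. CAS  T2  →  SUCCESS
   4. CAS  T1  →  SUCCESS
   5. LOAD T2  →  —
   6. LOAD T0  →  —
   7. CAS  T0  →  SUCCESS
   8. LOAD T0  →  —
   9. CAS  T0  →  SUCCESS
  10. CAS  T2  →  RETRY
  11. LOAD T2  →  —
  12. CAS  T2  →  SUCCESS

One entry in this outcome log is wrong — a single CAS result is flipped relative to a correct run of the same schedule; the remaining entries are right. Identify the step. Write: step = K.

Re-executing:
#1 T2 reads 1
#2 T1 reads 1
#3 T2 CAS(1→2) writes; counter now 2
#4 T1 CAS(1→2) fails; counter now 2
#5 T2 reads 2
#6 T0 reads 2
#7 T0 CAS(2→3) writes; counter now 3
#8 T0 reads 3
#9 T0 CAS(3→4) writes; counter now 4
#10 T2 CAS(2→3) fails; counter now 4
#11 T2 reads 4
#12 T2 CAS(4→5) writes; counter now 5
Flip is step 4.

step = 4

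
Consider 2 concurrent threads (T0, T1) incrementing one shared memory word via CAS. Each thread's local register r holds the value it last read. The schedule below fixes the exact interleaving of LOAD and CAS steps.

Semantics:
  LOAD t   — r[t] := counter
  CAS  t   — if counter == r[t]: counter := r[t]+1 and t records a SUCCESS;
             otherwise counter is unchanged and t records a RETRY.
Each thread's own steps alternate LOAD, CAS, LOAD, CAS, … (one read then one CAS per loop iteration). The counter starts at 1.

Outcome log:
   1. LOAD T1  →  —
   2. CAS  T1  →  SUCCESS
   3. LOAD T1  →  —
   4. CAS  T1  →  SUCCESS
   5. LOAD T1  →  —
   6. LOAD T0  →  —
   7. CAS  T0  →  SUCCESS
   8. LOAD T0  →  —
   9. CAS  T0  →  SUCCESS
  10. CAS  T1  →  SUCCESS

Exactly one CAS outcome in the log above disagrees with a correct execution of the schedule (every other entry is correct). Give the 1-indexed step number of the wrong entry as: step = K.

step = 10

Correct run:
#1 T1 reads 1
#2 T1 CAS(1→2) writes; counter now 2
#3 T1 reads 2
#4 T1 CAS(2→3) writes; counter now 3
#5 T1 reads 3
#6 T0 reads 3
#7 T0 CAS(3→4) writes; counter now 4
#8 T0 reads 4
#9 T0 CAS(4→5) writes; counter now 5
#10 T1 CAS(3→4) fails; counter now 5
Log disagrees first at step 10.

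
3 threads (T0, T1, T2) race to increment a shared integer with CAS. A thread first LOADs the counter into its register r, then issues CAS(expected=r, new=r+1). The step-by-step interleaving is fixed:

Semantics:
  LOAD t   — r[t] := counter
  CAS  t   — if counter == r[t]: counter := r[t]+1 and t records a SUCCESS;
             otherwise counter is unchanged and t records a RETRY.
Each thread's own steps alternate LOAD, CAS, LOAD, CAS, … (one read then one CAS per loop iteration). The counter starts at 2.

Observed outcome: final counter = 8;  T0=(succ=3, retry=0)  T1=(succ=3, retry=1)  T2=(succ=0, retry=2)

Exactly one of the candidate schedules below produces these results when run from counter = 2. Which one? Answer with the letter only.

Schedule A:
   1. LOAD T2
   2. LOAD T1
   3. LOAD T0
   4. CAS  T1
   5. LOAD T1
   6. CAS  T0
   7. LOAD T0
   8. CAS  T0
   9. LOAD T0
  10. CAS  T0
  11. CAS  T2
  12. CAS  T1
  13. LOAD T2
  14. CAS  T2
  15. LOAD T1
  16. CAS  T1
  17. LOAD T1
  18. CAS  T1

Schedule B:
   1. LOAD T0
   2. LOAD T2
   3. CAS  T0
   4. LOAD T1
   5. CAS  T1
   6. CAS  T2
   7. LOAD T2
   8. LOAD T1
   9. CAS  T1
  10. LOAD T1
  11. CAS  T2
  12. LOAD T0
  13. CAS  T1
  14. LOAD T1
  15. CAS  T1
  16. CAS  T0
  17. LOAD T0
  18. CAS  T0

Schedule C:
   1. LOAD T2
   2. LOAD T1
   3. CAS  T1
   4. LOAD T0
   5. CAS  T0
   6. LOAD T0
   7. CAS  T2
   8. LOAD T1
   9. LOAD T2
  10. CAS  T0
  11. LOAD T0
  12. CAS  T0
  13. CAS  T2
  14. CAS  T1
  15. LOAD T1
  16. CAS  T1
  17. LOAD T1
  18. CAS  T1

Run C:
   1) LOAD T2:  M=2  r_T2=2
   2) LOAD T1:  M=2  r_T1=2
   3) CAS  T1:  M=3  r_T1=2 ✓
   4) LOAD T0:  M=3  r_T0=3
   5) CAS  T0:  M=4  r_T0=3 ✓
   6) LOAD T0:  M=4  r_T0=4
   7) CAS  T2:  M=4  r_T2=2 ✗
   8) LOAD T1:  M=4  r_T1=4
   9) LOAD T2:  M=4  r_T2=4
  10) CAS  T0:  M=5  r_T0=4 ✓
  11) LOAD T0:  M=5  r_T0=5
  12) CAS  T0:  M=6  r_T0=5 ✓
  13) CAS  T2:  M=6  r_T2=4 ✗
  14) CAS  T1:  M=6  r_T1=4 ✗
  15) LOAD T1:  M=6  r_T1=6
  16) CAS  T1:  M=7  r_T1=6 ✓
  17) LOAD T1:  M=7  r_T1=7
  18) CAS  T1:  M=8  r_T1=7 ✓

C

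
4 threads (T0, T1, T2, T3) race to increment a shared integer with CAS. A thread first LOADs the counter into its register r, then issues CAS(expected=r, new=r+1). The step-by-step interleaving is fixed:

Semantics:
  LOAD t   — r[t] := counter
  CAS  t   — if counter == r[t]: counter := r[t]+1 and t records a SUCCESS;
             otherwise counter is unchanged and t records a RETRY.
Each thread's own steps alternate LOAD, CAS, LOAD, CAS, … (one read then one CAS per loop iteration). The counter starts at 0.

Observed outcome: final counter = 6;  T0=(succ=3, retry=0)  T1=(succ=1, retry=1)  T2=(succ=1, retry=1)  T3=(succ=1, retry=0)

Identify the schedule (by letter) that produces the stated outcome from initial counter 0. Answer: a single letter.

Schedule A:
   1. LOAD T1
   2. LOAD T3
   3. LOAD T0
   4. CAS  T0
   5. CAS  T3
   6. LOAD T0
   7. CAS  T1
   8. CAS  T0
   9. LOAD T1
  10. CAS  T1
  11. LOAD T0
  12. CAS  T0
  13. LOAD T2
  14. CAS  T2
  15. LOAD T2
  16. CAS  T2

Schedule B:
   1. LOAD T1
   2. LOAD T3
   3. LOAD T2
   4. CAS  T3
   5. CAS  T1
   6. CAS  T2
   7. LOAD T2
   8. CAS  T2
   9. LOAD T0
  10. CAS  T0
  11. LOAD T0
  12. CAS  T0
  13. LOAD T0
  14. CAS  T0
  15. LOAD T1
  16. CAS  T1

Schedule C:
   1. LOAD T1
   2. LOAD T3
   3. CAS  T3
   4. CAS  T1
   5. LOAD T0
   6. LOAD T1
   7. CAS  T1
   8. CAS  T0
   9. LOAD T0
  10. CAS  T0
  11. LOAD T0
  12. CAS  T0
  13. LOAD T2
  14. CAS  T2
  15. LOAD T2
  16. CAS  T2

Tracing schedule B:
step 1: T1 LOAD ⇒ load; ctr=0 reg=0
step 2: T3 LOAD ⇒ load; ctr=0 reg=0
step 3: T2 LOAD ⇒ load; ctr=0 reg=0
step 4: T3 CAS ⇒ ok; ctr=1 reg=0
step 5: T1 CAS ⇒ retry; ctr=1 reg=0
step 6: T2 CAS ⇒ retry; ctr=1 reg=0
step 7: T2 LOAD ⇒ load; ctr=1 reg=1
step 8: T2 CAS ⇒ ok; ctr=2 reg=1
step 9: T0 LOAD ⇒ load; ctr=2 reg=2
step 10: T0 CAS ⇒ ok; ctr=3 reg=2
step 11: T0 LOAD ⇒ load; ctr=3 reg=3
step 12: T0 CAS ⇒ ok; ctr=4 reg=3
step 13: T0 LOAD ⇒ load; ctr=4 reg=4
step 14: T0 CAS ⇒ ok; ctr=5 reg=4
step 15: T1 LOAD ⇒ load; ctr=5 reg=5
step 16: T1 CAS ⇒ ok; ctr=6 reg=5

B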